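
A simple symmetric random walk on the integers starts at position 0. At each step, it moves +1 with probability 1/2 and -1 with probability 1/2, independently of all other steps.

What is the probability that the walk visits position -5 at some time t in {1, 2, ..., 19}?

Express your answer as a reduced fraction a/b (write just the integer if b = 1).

Answer: 34495/131072

Derivation:
Count via complement. Let g(t,s) = #length-t paths at position s with S_1..S_t all ≠ -5.
g(t,s) = g(t-1,s-1) + g(t-1,s+1) for s ≠ -5; g(t,-5) = 0.
t=0: g(0,0)=1
t=1: g(1,-1)=1 g(1,1)=1
t=2: g(2,-2)=1 g(2,0)=2 g(2,2)=1
t=3: g(3,-3)=1 g(3,-1)=3 g(3,1)=3 g(3,3)=1
t=4: g(4,-4)=1 g(4,-2)=4 g(4,0)=6 g(4,2)=4 g(4,4)=1
t=5: g(5,-3)=5 g(5,-1)=10 g(5,1)=10 g(5,3)=5 g(5,5)=1
t=6: g(6,-4)=5 g(6,-2)=15 g(6,0)=20 g(6,2)=15 g(6,4)=6 g(6,6)=1
t=7: g(7,-3)=20 g(7,-1)=35 g(7,1)=35 g(7,3)=21 g(7,5)=7 g(7,7)=1
t=8: g(8,-4)=20 g(8,-2)=55 g(8,0)=70 g(8,2)=56 g(8,4)=28 g(8,6)=8 g(8,8)=1
t=9: g(9,-3)=75 g(9,-1)=125 g(9,1)=126 g(9,3)=84 g(9,5)=36 g(9,7)=9 g(9,9)=1
t=10: g(10,-4)=75 g(10,-2)=200 g(10,0)=251 g(10,2)=210 g(10,4)=120 g(10,6)=45 g(10,8)=10 g(10,10)=1
t=11: g(11,-3)=275 g(11,-1)=451 g(11,1)=461 g(11,3)=330 g(11,5)=165 g(11,7)=55 g(11,9)=11 g(11,11)=1
t=12: g(12,-4)=275 g(12,-2)=726 g(12,0)=912 g(12,2)=791 g(12,4)=495 g(12,6)=220 g(12,8)=66 g(12,10)=12 g(12,12)=1
t=13: g(13,-3)=1001 g(13,-1)=1638 g(13,1)=1703 g(13,3)=1286 g(13,5)=715 g(13,7)=286 g(13,9)=78 g(13,11)=13 g(13,13)=1
t=14: g(14,-4)=1001 g(14,-2)=2639 g(14,0)=3341 g(14,2)=2989 g(14,4)=2001 g(14,6)=1001 g(14,8)=364 g(14,10)=91 g(14,12)=14 g(14,14)=1
t=15: g(15,-3)=3640 g(15,-1)=5980 g(15,1)=6330 g(15,3)=4990 g(15,5)=3002 g(15,7)=1365 g(15,9)=455 g(15,11)=105 g(15,13)=15 g(15,15)=1
t=16: g(16,-4)=3640 g(16,-2)=9620 g(16,0)=12310 g(16,2)=11320 g(16,4)=7992 g(16,6)=4367 g(16,8)=1820 g(16,10)=560 g(16,12)=120 g(16,14)=16 g(16,16)=1
t=17: g(17,-3)=13260 g(17,-1)=21930 g(17,1)=23630 g(17,3)=19312 g(17,5)=12359 g(17,7)=6187 g(17,9)=2380 g(17,11)=680 g(17,13)=136 g(17,15)=17 g(17,17)=1
t=18: g(18,-4)=13260 g(18,-2)=35190 g(18,0)=45560 g(18,2)=42942 g(18,4)=31671 g(18,6)=18546 g(18,8)=8567 g(18,10)=3060 g(18,12)=816 g(18,14)=153 g(18,16)=18 g(18,18)=1
t=19: g(19,-3)=48450 g(19,-1)=80750 g(19,1)=88502 g(19,3)=74613 g(19,5)=50217 g(19,7)=27113 g(19,9)=11627 g(19,11)=3876 g(19,13)=969 g(19,15)=171 g(19,17)=19 g(19,19)=1
Paths never hitting -5: Σ_s g(19,s) = 386308
Paths hitting -5: 2^19 - 386308 = 137980
P = 137980/524288 = 34495/131072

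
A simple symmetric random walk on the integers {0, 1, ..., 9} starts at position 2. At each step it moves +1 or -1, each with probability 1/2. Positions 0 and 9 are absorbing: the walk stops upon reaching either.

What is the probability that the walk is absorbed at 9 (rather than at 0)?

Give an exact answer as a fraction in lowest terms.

Symmetric walk (p = 1/2): the harmonic-function argument gives P(hit 9 before 0 | start at 2) = a/N.
P = 2/9 = 2/9

Answer: 2/9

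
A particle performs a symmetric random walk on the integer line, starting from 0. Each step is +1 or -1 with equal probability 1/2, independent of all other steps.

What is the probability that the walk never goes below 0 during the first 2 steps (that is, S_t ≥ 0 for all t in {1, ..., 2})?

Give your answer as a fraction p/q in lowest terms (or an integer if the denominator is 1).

Let f(t,s) = #length-t paths at position s with S_1..S_t all ≥ 0.
f(t,s) = f(t-1,s-1) + f(t-1,s+1) for s ≥ 0; f(t,s) = 0 for s < 0.
t=0: f(0,0)=1
t=1: f(1,1)=1
t=2: f(2,0)=1 f(2,2)=1
Σ_s f(2,s) = 2
P = 2/4 = 1/2

Answer: 1/2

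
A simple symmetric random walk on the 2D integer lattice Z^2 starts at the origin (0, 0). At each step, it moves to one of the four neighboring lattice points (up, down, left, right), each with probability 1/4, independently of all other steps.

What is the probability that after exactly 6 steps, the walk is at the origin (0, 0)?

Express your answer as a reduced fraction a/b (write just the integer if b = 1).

Let h be the number of horizontal steps (so 6-h are vertical). To end at (0,0) need (h+0)/2 right-steps and ((6-h)+0)/2 up-steps.
Sum over h with 0 ≤ h ≤ 6, h ≡ 0 (mod 2), 6-h ≡ 0 (mod 2):
h=0: C(6,0)·C(0,0)·C(6,3) = 1·1·20 = 20
h=2: C(6,2)·C(2,1)·C(4,2) = 15·2·6 = 180
h=4: C(6,4)·C(4,2)·C(2,1) = 15·6·2 = 180
h=6: C(6,6)·C(6,3)·C(0,0) = 1·20·1 = 20
Total favorable: 400
Total paths: 4^6 = 4096
P = 400/4096 = 25/256

Answer: 25/256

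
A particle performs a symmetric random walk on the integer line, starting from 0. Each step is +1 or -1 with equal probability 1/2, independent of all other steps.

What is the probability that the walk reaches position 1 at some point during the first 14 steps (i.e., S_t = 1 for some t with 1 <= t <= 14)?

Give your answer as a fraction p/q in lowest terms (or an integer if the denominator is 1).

Answer: 1619/2048

Derivation:
Count via complement. Let g(t,s) = #length-t paths at position s with S_1..S_t all ≠ 1.
g(t,s) = g(t-1,s-1) + g(t-1,s+1) for s ≠ 1; g(t,1) = 0.
t=0: g(0,0)=1
t=1: g(1,-1)=1
t=2: g(2,-2)=1 g(2,0)=1
t=3: g(3,-3)=1 g(3,-1)=2
t=4: g(4,-4)=1 g(4,-2)=3 g(4,0)=2
t=5: g(5,-5)=1 g(5,-3)=4 g(5,-1)=5
t=6: g(6,-6)=1 g(6,-4)=5 g(6,-2)=9 g(6,0)=5
t=7: g(7,-7)=1 g(7,-5)=6 g(7,-3)=14 g(7,-1)=14
t=8: g(8,-8)=1 g(8,-6)=7 g(8,-4)=20 g(8,-2)=28 g(8,0)=14
t=9: g(9,-9)=1 g(9,-7)=8 g(9,-5)=27 g(9,-3)=48 g(9,-1)=42
t=10: g(10,-10)=1 g(10,-8)=9 g(10,-6)=35 g(10,-4)=75 g(10,-2)=90 g(10,0)=42
t=11: g(11,-11)=1 g(11,-9)=10 g(11,-7)=44 g(11,-5)=110 g(11,-3)=165 g(11,-1)=132
t=12: g(12,-12)=1 g(12,-10)=11 g(12,-8)=54 g(12,-6)=154 g(12,-4)=275 g(12,-2)=297 g(12,0)=132
t=13: g(13,-13)=1 g(13,-11)=12 g(13,-9)=65 g(13,-7)=208 g(13,-5)=429 g(13,-3)=572 g(13,-1)=429
t=14: g(14,-14)=1 g(14,-12)=13 g(14,-10)=77 g(14,-8)=273 g(14,-6)=637 g(14,-4)=1001 g(14,-2)=1001 g(14,0)=429
Paths never hitting 1: Σ_s g(14,s) = 3432
Paths hitting 1: 2^14 - 3432 = 12952
P = 12952/16384 = 1619/2048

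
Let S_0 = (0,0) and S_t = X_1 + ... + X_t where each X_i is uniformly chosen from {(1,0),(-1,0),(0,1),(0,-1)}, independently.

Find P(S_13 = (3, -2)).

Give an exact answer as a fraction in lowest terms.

Let h be the number of horizontal steps (so 13-h are vertical). To end at (3,-2) need (h+3)/2 right-steps and ((13-h)-2)/2 up-steps.
Sum over h with 3 ≤ h ≤ 11, h ≡ 1 (mod 2), 13-h ≡ 0 (mod 2):
h=3: C(13,3)·C(3,3)·C(10,4) = 286·1·210 = 60060
h=5: C(13,5)·C(5,4)·C(8,3) = 1287·5·56 = 360360
h=7: C(13,7)·C(7,5)·C(6,2) = 1716·21·15 = 540540
h=9: C(13,9)·C(9,6)·C(4,1) = 715·84·4 = 240240
h=11: C(13,11)·C(11,7)·C(2,0) = 78·330·1 = 25740
Total favorable: 1226940
Total paths: 4^13 = 67108864
P = 1226940/67108864 = 306735/16777216

Answer: 306735/16777216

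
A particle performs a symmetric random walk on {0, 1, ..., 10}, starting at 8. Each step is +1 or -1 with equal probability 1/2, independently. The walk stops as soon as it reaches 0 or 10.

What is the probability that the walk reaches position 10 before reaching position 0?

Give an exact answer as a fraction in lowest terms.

Answer: 4/5

Derivation:
Symmetric walk (p = 1/2): the harmonic-function argument gives P(hit 10 before 0 | start at 8) = a/N.
P = 8/10 = 4/5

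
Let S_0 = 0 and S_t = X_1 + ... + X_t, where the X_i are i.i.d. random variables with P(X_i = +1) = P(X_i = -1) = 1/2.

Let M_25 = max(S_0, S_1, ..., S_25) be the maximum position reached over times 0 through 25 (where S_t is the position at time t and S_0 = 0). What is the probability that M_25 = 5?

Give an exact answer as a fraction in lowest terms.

Let M_25 = max(S_0,...,S_25). Use the reflection principle: for j ≥ 1, #{paths with M_25 ≥ j} = #{S_25 ≥ j} + #{S_25 ≥ j+1}.
By reflection, #{M_25 ≥ 5} = #{S_25 ≥ 5} + #{S_25 ≥ 6} = 7119516 + 3850756 = 10970272.
#{M_25 ≥ 6} = #{S_25 ≥ 6} + #{S_25 ≥ 7} = 3850756 + 3850756 = 7701512.
#{M_25 = 5} = 10970272 - 7701512 = 3268760.
P(M_25 = 5) = 3268760/33554432 = 408595/4194304

Answer: 408595/4194304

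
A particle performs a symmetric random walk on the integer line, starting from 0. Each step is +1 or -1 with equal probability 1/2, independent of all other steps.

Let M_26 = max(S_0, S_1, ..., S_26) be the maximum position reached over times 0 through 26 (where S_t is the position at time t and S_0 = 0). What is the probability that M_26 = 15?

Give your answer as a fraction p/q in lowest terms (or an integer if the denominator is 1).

Answer: 16445/16777216

Derivation:
Let M_26 = max(S_0,...,S_26). Use the reflection principle: for j ≥ 1, #{paths with M_26 ≥ j} = #{S_26 ≥ j} + #{S_26 ≥ j+1}.
By reflection, #{M_26 ≥ 15} = #{S_26 ≥ 15} + #{S_26 ≥ 16} = 83682 + 83682 = 167364.
#{M_26 ≥ 16} = #{S_26 ≥ 16} + #{S_26 ≥ 17} = 83682 + 17902 = 101584.
#{M_26 = 15} = 167364 - 101584 = 65780.
P(M_26 = 15) = 65780/67108864 = 16445/16777216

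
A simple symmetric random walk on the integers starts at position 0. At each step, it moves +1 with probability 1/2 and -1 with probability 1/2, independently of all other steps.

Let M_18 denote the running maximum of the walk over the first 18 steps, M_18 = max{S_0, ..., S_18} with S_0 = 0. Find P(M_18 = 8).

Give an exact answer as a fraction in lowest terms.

Answer: 1071/32768

Derivation:
Let M_18 = max(S_0,...,S_18). Use the reflection principle: for j ≥ 1, #{paths with M_18 ≥ j} = #{S_18 ≥ j} + #{S_18 ≥ j+1}.
By reflection, #{M_18 ≥ 8} = #{S_18 ≥ 8} + #{S_18 ≥ 9} = 12616 + 4048 = 16664.
#{M_18 ≥ 9} = #{S_18 ≥ 9} + #{S_18 ≥ 10} = 4048 + 4048 = 8096.
#{M_18 = 8} = 16664 - 8096 = 8568.
P(M_18 = 8) = 8568/262144 = 1071/32768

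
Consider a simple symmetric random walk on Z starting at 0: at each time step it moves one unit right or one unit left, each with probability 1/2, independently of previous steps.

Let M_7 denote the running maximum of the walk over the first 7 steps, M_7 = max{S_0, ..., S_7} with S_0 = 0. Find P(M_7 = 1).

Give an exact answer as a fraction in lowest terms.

Let M_7 = max(S_0,...,S_7). Use the reflection principle: for j ≥ 1, #{paths with M_7 ≥ j} = #{S_7 ≥ j} + #{S_7 ≥ j+1}.
By reflection, #{M_7 ≥ 1} = #{S_7 ≥ 1} + #{S_7 ≥ 2} = 64 + 29 = 93.
#{M_7 ≥ 2} = #{S_7 ≥ 2} + #{S_7 ≥ 3} = 29 + 29 = 58.
#{M_7 = 1} = 93 - 58 = 35.
P(M_7 = 1) = 35/128 = 35/128

Answer: 35/128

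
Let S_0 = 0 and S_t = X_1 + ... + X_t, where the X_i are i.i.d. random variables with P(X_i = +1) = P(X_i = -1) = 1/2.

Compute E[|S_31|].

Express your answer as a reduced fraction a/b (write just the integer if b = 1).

S_31 takes values m ≡ 1 (mod 2) with |m| ≤ 31; P(S_31=m) = C(31,(31+m)/2)/2^31.
Total paths: 2^31 = 2147483648
Distribution: P(S=-31)=1/2147483648, P(S=-29)=31/2147483648, P(S=-27)=465/2147483648, P(S=-25)=4495/2147483648, P(S=-23)=31465/2147483648, P(S=-21)=169911/2147483648, P(S=-19)=736281/2147483648, P(S=-17)=2629575/2147483648, P(S=-15)=7888725/2147483648, P(S=-13)=20160075/2147483648, P(S=-11)=44352165/2147483648, P(S=-9)=84672315/2147483648, P(S=-7)=141120525/2147483648, P(S=-5)=206253075/2147483648, P(S=-3)=265182525/2147483648, P(S=-1)=300540195/2147483648, P(S=1)=300540195/2147483648, P(S=3)=265182525/2147483648, P(S=5)=206253075/2147483648, P(S=7)=141120525/2147483648, P(S=9)=84672315/2147483648, P(S=11)=44352165/2147483648, P(S=13)=20160075/2147483648, P(S=15)=7888725/2147483648, P(S=17)=2629575/2147483648, P(S=19)=736281/2147483648, P(S=21)=169911/2147483648, P(S=23)=31465/2147483648, P(S=25)=4495/2147483648, P(S=27)=465/2147483648, P(S=29)=31/2147483648, P(S=31)=1/2147483648
E[|S_31|] = Σ_m |m|·P(S_31=m) = 9617286240/2147483648 = 300540195/67108864

Answer: 300540195/67108864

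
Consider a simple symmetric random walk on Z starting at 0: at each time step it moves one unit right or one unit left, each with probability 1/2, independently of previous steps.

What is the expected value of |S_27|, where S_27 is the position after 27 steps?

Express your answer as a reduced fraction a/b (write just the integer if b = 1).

S_27 takes values m ≡ 1 (mod 2) with |m| ≤ 27; P(S_27=m) = C(27,(27+m)/2)/2^27.
Total paths: 2^27 = 134217728
Distribution: P(S=-27)=1/134217728, P(S=-25)=27/134217728, P(S=-23)=351/134217728, P(S=-21)=2925/134217728, P(S=-19)=17550/134217728, P(S=-17)=80730/134217728, P(S=-15)=296010/134217728, P(S=-13)=888030/134217728, P(S=-11)=2220075/134217728, P(S=-9)=4686825/134217728, P(S=-7)=8436285/134217728, P(S=-5)=13037895/134217728, P(S=-3)=17383860/134217728, P(S=-1)=20058300/134217728, P(S=1)=20058300/134217728, P(S=3)=17383860/134217728, P(S=5)=13037895/134217728, P(S=7)=8436285/134217728, P(S=9)=4686825/134217728, P(S=11)=2220075/134217728, P(S=13)=888030/134217728, P(S=15)=296010/134217728, P(S=17)=80730/134217728, P(S=19)=17550/134217728, P(S=21)=2925/134217728, P(S=23)=351/134217728, P(S=25)=27/134217728, P(S=27)=1/134217728
E[|S_27|] = Σ_m |m|·P(S_27=m) = 561632400/134217728 = 35102025/8388608

Answer: 35102025/8388608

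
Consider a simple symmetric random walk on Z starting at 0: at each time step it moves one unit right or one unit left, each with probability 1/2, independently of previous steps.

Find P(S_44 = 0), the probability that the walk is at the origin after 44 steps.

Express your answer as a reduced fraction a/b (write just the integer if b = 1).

To return to 0 after 44 steps: need exactly 22 steps of +1 and 22 of -1.
Favorable paths: C(44,22) = 2104098963720
Total paths: 2^44 = 17592186044416
P = 2104098963720/17592186044416 = 263012370465/2199023255552

Answer: 263012370465/2199023255552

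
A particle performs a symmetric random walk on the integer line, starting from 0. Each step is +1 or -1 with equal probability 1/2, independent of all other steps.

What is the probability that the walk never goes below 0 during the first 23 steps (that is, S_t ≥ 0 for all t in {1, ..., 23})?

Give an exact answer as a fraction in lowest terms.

Answer: 676039/4194304

Derivation:
Let f(t,s) = #length-t paths at position s with S_1..S_t all ≥ 0.
f(t,s) = f(t-1,s-1) + f(t-1,s+1) for s ≥ 0; f(t,s) = 0 for s < 0.
t=0: f(0,0)=1
t=1: f(1,1)=1
t=2: f(2,0)=1 f(2,2)=1
t=3: f(3,1)=2 f(3,3)=1
t=4: f(4,0)=2 f(4,2)=3 f(4,4)=1
t=5: f(5,1)=5 f(5,3)=4 f(5,5)=1
t=6: f(6,0)=5 f(6,2)=9 f(6,4)=5 f(6,6)=1
t=7: f(7,1)=14 f(7,3)=14 f(7,5)=6 f(7,7)=1
t=8: f(8,0)=14 f(8,2)=28 f(8,4)=20 f(8,6)=7 f(8,8)=1
t=9: f(9,1)=42 f(9,3)=48 f(9,5)=27 f(9,7)=8 f(9,9)=1
t=10: f(10,0)=42 f(10,2)=90 f(10,4)=75 f(10,6)=35 f(10,8)=9 f(10,10)=1
t=11: f(11,1)=132 f(11,3)=165 f(11,5)=110 f(11,7)=44 f(11,9)=10 f(11,11)=1
t=12: f(12,0)=132 f(12,2)=297 f(12,4)=275 f(12,6)=154 f(12,8)=54 f(12,10)=11 f(12,12)=1
t=13: f(13,1)=429 f(13,3)=572 f(13,5)=429 f(13,7)=208 f(13,9)=65 f(13,11)=12 f(13,13)=1
t=14: f(14,0)=429 f(14,2)=1001 f(14,4)=1001 f(14,6)=637 f(14,8)=273 f(14,10)=77 f(14,12)=13 f(14,14)=1
t=15: f(15,1)=1430 f(15,3)=2002 f(15,5)=1638 f(15,7)=910 f(15,9)=350 f(15,11)=90 f(15,13)=14 f(15,15)=1
t=16: f(16,0)=1430 f(16,2)=3432 f(16,4)=3640 f(16,6)=2548 f(16,8)=1260 f(16,10)=440 f(16,12)=104 f(16,14)=15 f(16,16)=1
t=17: f(17,1)=4862 f(17,3)=7072 f(17,5)=6188 f(17,7)=3808 f(17,9)=1700 f(17,11)=544 f(17,13)=119 f(17,15)=16 f(17,17)=1
t=18: f(18,0)=4862 f(18,2)=11934 f(18,4)=13260 f(18,6)=9996 f(18,8)=5508 f(18,10)=2244 f(18,12)=663 f(18,14)=135 f(18,16)=17 f(18,18)=1
t=19: f(19,1)=16796 f(19,3)=25194 f(19,5)=23256 f(19,7)=15504 f(19,9)=7752 f(19,11)=2907 f(19,13)=798 f(19,15)=152 f(19,17)=18 f(19,19)=1
t=20: f(20,0)=16796 f(20,2)=41990 f(20,4)=48450 f(20,6)=38760 f(20,8)=23256 f(20,10)=10659 f(20,12)=3705 f(20,14)=950 f(20,16)=170 f(20,18)=19 f(20,20)=1
t=21: f(21,1)=58786 f(21,3)=90440 f(21,5)=87210 f(21,7)=62016 f(21,9)=33915 f(21,11)=14364 f(21,13)=4655 f(21,15)=1120 f(21,17)=189 f(21,19)=20 f(21,21)=1
t=22: f(22,0)=58786 f(22,2)=149226 f(22,4)=177650 f(22,6)=149226 f(22,8)=95931 f(22,10)=48279 f(22,12)=19019 f(22,14)=5775 f(22,16)=1309 f(22,18)=209 f(22,20)=21 f(22,22)=1
t=23: f(23,1)=208012 f(23,3)=326876 f(23,5)=326876 f(23,7)=245157 f(23,9)=144210 f(23,11)=67298 f(23,13)=24794 f(23,15)=7084 f(23,17)=1518 f(23,19)=230 f(23,21)=22 f(23,23)=1
Σ_s f(23,s) = 1352078
P = 1352078/8388608 = 676039/4194304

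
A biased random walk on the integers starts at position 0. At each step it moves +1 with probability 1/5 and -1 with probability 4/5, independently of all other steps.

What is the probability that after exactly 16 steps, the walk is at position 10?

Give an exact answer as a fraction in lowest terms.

Answer: 7168/30517578125

Derivation:
To reach position 10 after 16 steps: need 13 steps of +1 and 3 steps of -1.
Number of such sequences: C(16,13) = 560
Each has probability (1/5)^13 · (4/5)^3 = 64/152587890625
P = 560 · 64/152587890625 = 7168/30517578125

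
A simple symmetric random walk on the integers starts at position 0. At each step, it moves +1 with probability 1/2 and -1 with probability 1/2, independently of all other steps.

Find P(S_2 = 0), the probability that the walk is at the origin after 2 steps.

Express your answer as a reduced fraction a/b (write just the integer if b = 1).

Answer: 1/2

Derivation:
To return to 0 after 2 steps: need exactly 1 step of +1 and 1 of -1.
Favorable paths: C(2,1) = 2
Total paths: 2^2 = 4
P = 2/4 = 1/2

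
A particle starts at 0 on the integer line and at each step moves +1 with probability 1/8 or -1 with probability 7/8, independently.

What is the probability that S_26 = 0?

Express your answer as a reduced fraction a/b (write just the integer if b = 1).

Answer: 125962980204880525/37778931862957161709568

Derivation:
To be at 0 after 26 steps: need exactly 13 steps of +1 and 13 of -1.
Number of such sequences: C(26,13) = 10400600
Each has probability (1/8)^13 · (7/8)^13 = 96889010407/302231454903657293676544
P = 10400600 · 96889010407/302231454903657293676544 = 125962980204880525/37778931862957161709568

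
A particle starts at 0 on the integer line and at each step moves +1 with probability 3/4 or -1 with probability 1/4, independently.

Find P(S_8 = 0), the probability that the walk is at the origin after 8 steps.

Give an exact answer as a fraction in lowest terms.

To be at 0 after 8 steps: need exactly 4 steps of +1 and 4 of -1.
Number of such sequences: C(8,4) = 70
Each has probability (3/4)^4 · (1/4)^4 = 81/65536
P = 70 · 81/65536 = 2835/32768

Answer: 2835/32768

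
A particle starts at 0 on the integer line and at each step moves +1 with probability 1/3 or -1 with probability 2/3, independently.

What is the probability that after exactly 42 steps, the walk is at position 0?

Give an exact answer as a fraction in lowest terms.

To be at 0 after 42 steps: need exactly 21 steps of +1 and 21 of -1.
Number of such sequences: C(42,21) = 538257874440
Each has probability (1/3)^21 · (2/3)^21 = 2097152/109418989131512359209
P = 538257874440 · 2097152/109418989131512359209 = 376269525965864960/36472996377170786403

Answer: 376269525965864960/36472996377170786403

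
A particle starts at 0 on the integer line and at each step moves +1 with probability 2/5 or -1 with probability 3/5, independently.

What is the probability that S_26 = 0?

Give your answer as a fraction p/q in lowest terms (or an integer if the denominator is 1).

To be at 0 after 26 steps: need exactly 13 steps of +1 and 13 of -1.
Number of such sequences: C(26,13) = 10400600
Each has probability (2/5)^13 · (3/5)^13 = 13060694016/1490116119384765625
P = 10400600 · 13060694016/1490116119384765625 = 5433562167312384/59604644775390625

Answer: 5433562167312384/59604644775390625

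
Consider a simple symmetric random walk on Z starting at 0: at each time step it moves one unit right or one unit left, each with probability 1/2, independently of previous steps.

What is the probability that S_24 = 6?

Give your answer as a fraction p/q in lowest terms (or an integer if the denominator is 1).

Answer: 81719/1048576

Derivation:
To reach position 6 after 24 steps: need 15 steps of +1 and 9 of -1.
Favorable paths: C(24,15) = 1307504
Total paths: 2^24 = 16777216
P = 1307504/16777216 = 81719/1048576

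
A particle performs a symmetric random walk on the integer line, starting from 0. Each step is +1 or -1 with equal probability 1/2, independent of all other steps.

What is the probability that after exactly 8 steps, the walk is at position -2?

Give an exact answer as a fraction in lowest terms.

To reach position -2 after 8 steps: need 3 steps of +1 and 5 of -1.
Favorable paths: C(8,3) = 56
Total paths: 2^8 = 256
P = 56/256 = 7/32

Answer: 7/32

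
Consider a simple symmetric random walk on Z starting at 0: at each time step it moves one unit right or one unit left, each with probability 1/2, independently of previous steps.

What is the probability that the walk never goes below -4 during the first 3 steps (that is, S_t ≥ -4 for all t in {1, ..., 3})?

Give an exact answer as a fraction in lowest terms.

Answer: 1

Derivation:
Let f(t,s) = #length-t paths at position s with S_1..S_t all ≥ -4.
f(t,s) = f(t-1,s-1) + f(t-1,s+1) for s ≥ -4; f(t,s) = 0 for s < -4.
t=0: f(0,0)=1
t=1: f(1,-1)=1 f(1,1)=1
t=2: f(2,-2)=1 f(2,0)=2 f(2,2)=1
t=3: f(3,-3)=1 f(3,-1)=3 f(3,1)=3 f(3,3)=1
Σ_s f(3,s) = 8
P = 8/8 = 1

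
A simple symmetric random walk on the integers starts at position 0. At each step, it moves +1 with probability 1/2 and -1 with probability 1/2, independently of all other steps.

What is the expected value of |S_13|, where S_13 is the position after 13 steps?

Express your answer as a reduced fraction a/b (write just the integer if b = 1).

Answer: 3003/1024

Derivation:
S_13 takes values m ≡ 1 (mod 2) with |m| ≤ 13; P(S_13=m) = C(13,(13+m)/2)/2^13.
Total paths: 2^13 = 8192
Distribution: P(S=-13)=1/8192, P(S=-11)=13/8192, P(S=-9)=78/8192, P(S=-7)=286/8192, P(S=-5)=715/8192, P(S=-3)=1287/8192, P(S=-1)=1716/8192, P(S=1)=1716/8192, P(S=3)=1287/8192, P(S=5)=715/8192, P(S=7)=286/8192, P(S=9)=78/8192, P(S=11)=13/8192, P(S=13)=1/8192
E[|S_13|] = Σ_m |m|·P(S_13=m) = 24024/8192 = 3003/1024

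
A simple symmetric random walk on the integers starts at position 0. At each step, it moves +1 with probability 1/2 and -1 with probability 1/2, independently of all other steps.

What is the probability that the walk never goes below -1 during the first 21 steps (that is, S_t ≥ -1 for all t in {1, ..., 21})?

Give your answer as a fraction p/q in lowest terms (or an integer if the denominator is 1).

Answer: 88179/262144

Derivation:
Let f(t,s) = #length-t paths at position s with S_1..S_t all ≥ -1.
f(t,s) = f(t-1,s-1) + f(t-1,s+1) for s ≥ -1; f(t,s) = 0 for s < -1.
t=0: f(0,0)=1
t=1: f(1,-1)=1 f(1,1)=1
t=2: f(2,0)=2 f(2,2)=1
t=3: f(3,-1)=2 f(3,1)=3 f(3,3)=1
t=4: f(4,0)=5 f(4,2)=4 f(4,4)=1
t=5: f(5,-1)=5 f(5,1)=9 f(5,3)=5 f(5,5)=1
t=6: f(6,0)=14 f(6,2)=14 f(6,4)=6 f(6,6)=1
t=7: f(7,-1)=14 f(7,1)=28 f(7,3)=20 f(7,5)=7 f(7,7)=1
t=8: f(8,0)=42 f(8,2)=48 f(8,4)=27 f(8,6)=8 f(8,8)=1
t=9: f(9,-1)=42 f(9,1)=90 f(9,3)=75 f(9,5)=35 f(9,7)=9 f(9,9)=1
t=10: f(10,0)=132 f(10,2)=165 f(10,4)=110 f(10,6)=44 f(10,8)=10 f(10,10)=1
t=11: f(11,-1)=132 f(11,1)=297 f(11,3)=275 f(11,5)=154 f(11,7)=54 f(11,9)=11 f(11,11)=1
t=12: f(12,0)=429 f(12,2)=572 f(12,4)=429 f(12,6)=208 f(12,8)=65 f(12,10)=12 f(12,12)=1
t=13: f(13,-1)=429 f(13,1)=1001 f(13,3)=1001 f(13,5)=637 f(13,7)=273 f(13,9)=77 f(13,11)=13 f(13,13)=1
t=14: f(14,0)=1430 f(14,2)=2002 f(14,4)=1638 f(14,6)=910 f(14,8)=350 f(14,10)=90 f(14,12)=14 f(14,14)=1
t=15: f(15,-1)=1430 f(15,1)=3432 f(15,3)=3640 f(15,5)=2548 f(15,7)=1260 f(15,9)=440 f(15,11)=104 f(15,13)=15 f(15,15)=1
t=16: f(16,0)=4862 f(16,2)=7072 f(16,4)=6188 f(16,6)=3808 f(16,8)=1700 f(16,10)=544 f(16,12)=119 f(16,14)=16 f(16,16)=1
t=17: f(17,-1)=4862 f(17,1)=11934 f(17,3)=13260 f(17,5)=9996 f(17,7)=5508 f(17,9)=2244 f(17,11)=663 f(17,13)=135 f(17,15)=17 f(17,17)=1
t=18: f(18,0)=16796 f(18,2)=25194 f(18,4)=23256 f(18,6)=15504 f(18,8)=7752 f(18,10)=2907 f(18,12)=798 f(18,14)=152 f(18,16)=18 f(18,18)=1
t=19: f(19,-1)=16796 f(19,1)=41990 f(19,3)=48450 f(19,5)=38760 f(19,7)=23256 f(19,9)=10659 f(19,11)=3705 f(19,13)=950 f(19,15)=170 f(19,17)=19 f(19,19)=1
t=20: f(20,0)=58786 f(20,2)=90440 f(20,4)=87210 f(20,6)=62016 f(20,8)=33915 f(20,10)=14364 f(20,12)=4655 f(20,14)=1120 f(20,16)=189 f(20,18)=20 f(20,20)=1
t=21: f(21,-1)=58786 f(21,1)=149226 f(21,3)=177650 f(21,5)=149226 f(21,7)=95931 f(21,9)=48279 f(21,11)=19019 f(21,13)=5775 f(21,15)=1309 f(21,17)=209 f(21,19)=21 f(21,21)=1
Σ_s f(21,s) = 705432
P = 705432/2097152 = 88179/262144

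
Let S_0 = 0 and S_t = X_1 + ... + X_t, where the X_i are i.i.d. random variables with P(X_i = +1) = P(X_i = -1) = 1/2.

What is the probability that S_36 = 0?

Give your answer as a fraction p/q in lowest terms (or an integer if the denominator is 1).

Answer: 2268783825/17179869184

Derivation:
To return to 0 after 36 steps: need exactly 18 steps of +1 and 18 of -1.
Favorable paths: C(36,18) = 9075135300
Total paths: 2^36 = 68719476736
P = 9075135300/68719476736 = 2268783825/17179869184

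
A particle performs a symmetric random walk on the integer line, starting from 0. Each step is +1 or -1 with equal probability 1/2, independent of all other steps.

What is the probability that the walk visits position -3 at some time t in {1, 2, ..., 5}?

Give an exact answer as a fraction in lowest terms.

Count via complement. Let g(t,s) = #length-t paths at position s with S_1..S_t all ≠ -3.
g(t,s) = g(t-1,s-1) + g(t-1,s+1) for s ≠ -3; g(t,-3) = 0.
t=0: g(0,0)=1
t=1: g(1,-1)=1 g(1,1)=1
t=2: g(2,-2)=1 g(2,0)=2 g(2,2)=1
t=3: g(3,-1)=3 g(3,1)=3 g(3,3)=1
t=4: g(4,-2)=3 g(4,0)=6 g(4,2)=4 g(4,4)=1
t=5: g(5,-1)=9 g(5,1)=10 g(5,3)=5 g(5,5)=1
Paths never hitting -3: Σ_s g(5,s) = 25
Paths hitting -3: 2^5 - 25 = 7
P = 7/32 = 7/32

Answer: 7/32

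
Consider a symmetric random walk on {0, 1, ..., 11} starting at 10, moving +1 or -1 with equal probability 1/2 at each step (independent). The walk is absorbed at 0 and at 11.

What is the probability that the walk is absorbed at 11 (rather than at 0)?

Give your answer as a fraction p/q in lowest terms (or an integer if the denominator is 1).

Answer: 10/11

Derivation:
Symmetric walk (p = 1/2): the harmonic-function argument gives P(hit 11 before 0 | start at 10) = a/N.
P = 10/11 = 10/11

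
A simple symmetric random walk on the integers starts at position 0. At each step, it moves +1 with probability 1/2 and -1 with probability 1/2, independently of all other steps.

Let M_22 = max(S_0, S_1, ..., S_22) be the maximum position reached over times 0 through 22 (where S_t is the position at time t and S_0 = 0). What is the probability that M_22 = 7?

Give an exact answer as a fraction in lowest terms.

Let M_22 = max(S_0,...,S_22). Use the reflection principle: for j ≥ 1, #{paths with M_22 ≥ j} = #{S_22 ≥ j} + #{S_22 ≥ j+1}.
By reflection, #{M_22 ≥ 7} = #{S_22 ≥ 7} + #{S_22 ≥ 8} = 280600 + 280600 = 561200.
#{M_22 ≥ 8} = #{S_22 ≥ 8} + #{S_22 ≥ 9} = 280600 + 110056 = 390656.
#{M_22 = 7} = 561200 - 390656 = 170544.
P(M_22 = 7) = 170544/4194304 = 10659/262144

Answer: 10659/262144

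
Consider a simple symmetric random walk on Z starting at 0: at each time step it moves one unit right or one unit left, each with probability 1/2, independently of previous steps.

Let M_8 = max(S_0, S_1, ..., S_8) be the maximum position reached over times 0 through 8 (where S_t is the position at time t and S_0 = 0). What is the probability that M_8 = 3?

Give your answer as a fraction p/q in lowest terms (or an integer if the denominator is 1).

Let M_8 = max(S_0,...,S_8). Use the reflection principle: for j ≥ 1, #{paths with M_8 ≥ j} = #{S_8 ≥ j} + #{S_8 ≥ j+1}.
By reflection, #{M_8 ≥ 3} = #{S_8 ≥ 3} + #{S_8 ≥ 4} = 37 + 37 = 74.
#{M_8 ≥ 4} = #{S_8 ≥ 4} + #{S_8 ≥ 5} = 37 + 9 = 46.
#{M_8 = 3} = 74 - 46 = 28.
P(M_8 = 3) = 28/256 = 7/64

Answer: 7/64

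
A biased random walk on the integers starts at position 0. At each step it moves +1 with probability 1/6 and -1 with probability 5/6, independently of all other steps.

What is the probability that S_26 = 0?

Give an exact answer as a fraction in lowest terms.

Answer: 1587005615234375/21322716022447276032

Derivation:
To be at 0 after 26 steps: need exactly 13 steps of +1 and 13 of -1.
Number of such sequences: C(26,13) = 10400600
Each has probability (1/6)^13 · (5/6)^13 = 1220703125/170581728179578208256
P = 10400600 · 1220703125/170581728179578208256 = 1587005615234375/21322716022447276032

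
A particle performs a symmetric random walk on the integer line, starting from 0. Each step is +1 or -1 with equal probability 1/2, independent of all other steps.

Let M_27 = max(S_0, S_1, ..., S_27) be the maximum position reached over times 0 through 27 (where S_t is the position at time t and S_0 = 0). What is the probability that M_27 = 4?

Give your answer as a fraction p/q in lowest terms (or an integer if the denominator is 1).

Let M_27 = max(S_0,...,S_27). Use the reflection principle: for j ≥ 1, #{paths with M_27 ≥ j} = #{S_27 ≥ j} + #{S_27 ≥ j+1}.
By reflection, #{M_27 ≥ 4} = #{S_27 ≥ 4} + #{S_27 ≥ 5} = 29666704 + 29666704 = 59333408.
#{M_27 ≥ 5} = #{S_27 ≥ 5} + #{S_27 ≥ 6} = 29666704 + 16628809 = 46295513.
#{M_27 = 4} = 59333408 - 46295513 = 13037895.
P(M_27 = 4) = 13037895/134217728 = 13037895/134217728

Answer: 13037895/134217728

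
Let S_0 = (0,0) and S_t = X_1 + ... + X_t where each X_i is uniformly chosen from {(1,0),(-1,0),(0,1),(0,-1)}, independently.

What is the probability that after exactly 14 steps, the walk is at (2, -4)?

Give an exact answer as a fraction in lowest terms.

Let h be the number of horizontal steps (so 14-h are vertical). To end at (2,-4) need (h+2)/2 right-steps and ((14-h)-4)/2 up-steps.
Sum over h with 2 ≤ h ≤ 10, h ≡ 0 (mod 2), 14-h ≡ 0 (mod 2):
h=2: C(14,2)·C(2,2)·C(12,4) = 91·1·495 = 45045
h=4: C(14,4)·C(4,3)·C(10,3) = 1001·4·120 = 480480
h=6: C(14,6)·C(6,4)·C(8,2) = 3003·15·28 = 1261260
h=8: C(14,8)·C(8,5)·C(6,1) = 3003·56·6 = 1009008
h=10: C(14,10)·C(10,6)·C(4,0) = 1001·210·1 = 210210
Total favorable: 3006003
Total paths: 4^14 = 268435456
P = 3006003/268435456 = 3006003/268435456

Answer: 3006003/268435456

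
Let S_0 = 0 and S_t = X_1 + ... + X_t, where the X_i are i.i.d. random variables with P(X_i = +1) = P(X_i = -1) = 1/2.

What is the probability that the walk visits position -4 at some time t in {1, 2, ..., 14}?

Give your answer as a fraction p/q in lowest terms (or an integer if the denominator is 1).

Answer: 309/1024

Derivation:
Count via complement. Let g(t,s) = #length-t paths at position s with S_1..S_t all ≠ -4.
g(t,s) = g(t-1,s-1) + g(t-1,s+1) for s ≠ -4; g(t,-4) = 0.
t=0: g(0,0)=1
t=1: g(1,-1)=1 g(1,1)=1
t=2: g(2,-2)=1 g(2,0)=2 g(2,2)=1
t=3: g(3,-3)=1 g(3,-1)=3 g(3,1)=3 g(3,3)=1
t=4: g(4,-2)=4 g(4,0)=6 g(4,2)=4 g(4,4)=1
t=5: g(5,-3)=4 g(5,-1)=10 g(5,1)=10 g(5,3)=5 g(5,5)=1
t=6: g(6,-2)=14 g(6,0)=20 g(6,2)=15 g(6,4)=6 g(6,6)=1
t=7: g(7,-3)=14 g(7,-1)=34 g(7,1)=35 g(7,3)=21 g(7,5)=7 g(7,7)=1
t=8: g(8,-2)=48 g(8,0)=69 g(8,2)=56 g(8,4)=28 g(8,6)=8 g(8,8)=1
t=9: g(9,-3)=48 g(9,-1)=117 g(9,1)=125 g(9,3)=84 g(9,5)=36 g(9,7)=9 g(9,9)=1
t=10: g(10,-2)=165 g(10,0)=242 g(10,2)=209 g(10,4)=120 g(10,6)=45 g(10,8)=10 g(10,10)=1
t=11: g(11,-3)=165 g(11,-1)=407 g(11,1)=451 g(11,3)=329 g(11,5)=165 g(11,7)=55 g(11,9)=11 g(11,11)=1
t=12: g(12,-2)=572 g(12,0)=858 g(12,2)=780 g(12,4)=494 g(12,6)=220 g(12,8)=66 g(12,10)=12 g(12,12)=1
t=13: g(13,-3)=572 g(13,-1)=1430 g(13,1)=1638 g(13,3)=1274 g(13,5)=714 g(13,7)=286 g(13,9)=78 g(13,11)=13 g(13,13)=1
t=14: g(14,-2)=2002 g(14,0)=3068 g(14,2)=2912 g(14,4)=1988 g(14,6)=1000 g(14,8)=364 g(14,10)=91 g(14,12)=14 g(14,14)=1
Paths never hitting -4: Σ_s g(14,s) = 11440
Paths hitting -4: 2^14 - 11440 = 4944
P = 4944/16384 = 309/1024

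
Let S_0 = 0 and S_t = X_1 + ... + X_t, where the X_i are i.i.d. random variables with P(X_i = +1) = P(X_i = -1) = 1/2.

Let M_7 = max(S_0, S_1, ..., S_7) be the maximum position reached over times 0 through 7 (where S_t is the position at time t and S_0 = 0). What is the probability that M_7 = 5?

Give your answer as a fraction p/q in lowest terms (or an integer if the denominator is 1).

Let M_7 = max(S_0,...,S_7). Use the reflection principle: for j ≥ 1, #{paths with M_7 ≥ j} = #{S_7 ≥ j} + #{S_7 ≥ j+1}.
By reflection, #{M_7 ≥ 5} = #{S_7 ≥ 5} + #{S_7 ≥ 6} = 8 + 1 = 9.
#{M_7 ≥ 6} = #{S_7 ≥ 6} + #{S_7 ≥ 7} = 1 + 1 = 2.
#{M_7 = 5} = 9 - 2 = 7.
P(M_7 = 5) = 7/128 = 7/128

Answer: 7/128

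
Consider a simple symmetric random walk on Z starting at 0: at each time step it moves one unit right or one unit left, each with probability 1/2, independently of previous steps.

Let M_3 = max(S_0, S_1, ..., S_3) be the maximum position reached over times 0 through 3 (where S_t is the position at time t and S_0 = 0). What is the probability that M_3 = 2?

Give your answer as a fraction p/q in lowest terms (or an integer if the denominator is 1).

Let M_3 = max(S_0,...,S_3). Use the reflection principle: for j ≥ 1, #{paths with M_3 ≥ j} = #{S_3 ≥ j} + #{S_3 ≥ j+1}.
By reflection, #{M_3 ≥ 2} = #{S_3 ≥ 2} + #{S_3 ≥ 3} = 1 + 1 = 2.
#{M_3 ≥ 3} = #{S_3 ≥ 3} + #{S_3 ≥ 4} = 1 + 0 = 1.
#{M_3 = 2} = 2 - 1 = 1.
P(M_3 = 2) = 1/8 = 1/8

Answer: 1/8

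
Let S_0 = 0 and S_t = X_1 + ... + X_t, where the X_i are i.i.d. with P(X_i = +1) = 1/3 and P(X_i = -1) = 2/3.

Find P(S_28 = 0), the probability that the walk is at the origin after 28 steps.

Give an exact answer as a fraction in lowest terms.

Answer: 24343347200/847288609443

Derivation:
To be at 0 after 28 steps: need exactly 14 steps of +1 and 14 of -1.
Number of such sequences: C(28,14) = 40116600
Each has probability (1/3)^14 · (2/3)^14 = 16384/22876792454961
P = 40116600 · 16384/22876792454961 = 24343347200/847288609443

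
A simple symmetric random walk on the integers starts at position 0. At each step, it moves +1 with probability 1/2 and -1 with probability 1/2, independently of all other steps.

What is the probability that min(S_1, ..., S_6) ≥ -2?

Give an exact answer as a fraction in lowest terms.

Answer: 25/32

Derivation:
Let f(t,s) = #length-t paths at position s with S_1..S_t all ≥ -2.
f(t,s) = f(t-1,s-1) + f(t-1,s+1) for s ≥ -2; f(t,s) = 0 for s < -2.
t=0: f(0,0)=1
t=1: f(1,-1)=1 f(1,1)=1
t=2: f(2,-2)=1 f(2,0)=2 f(2,2)=1
t=3: f(3,-1)=3 f(3,1)=3 f(3,3)=1
t=4: f(4,-2)=3 f(4,0)=6 f(4,2)=4 f(4,4)=1
t=5: f(5,-1)=9 f(5,1)=10 f(5,3)=5 f(5,5)=1
t=6: f(6,-2)=9 f(6,0)=19 f(6,2)=15 f(6,4)=6 f(6,6)=1
Σ_s f(6,s) = 50
P = 50/64 = 25/32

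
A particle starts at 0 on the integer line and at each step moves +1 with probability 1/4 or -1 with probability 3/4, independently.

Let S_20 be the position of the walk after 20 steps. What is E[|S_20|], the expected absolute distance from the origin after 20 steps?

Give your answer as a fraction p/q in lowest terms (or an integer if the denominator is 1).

S_20 takes values m ≡ 0 (mod 2) with |m| ≤ 20; P(S_20=m) = C(20,(20+m)/2) · (1/4)^((20+m)/2) · (3/4)^((20-m)/2).
Distribution: P(S=-20)=3486784401/1099511627776, P(S=-18)=5811307335/274877906944, P(S=-16)=36804946455/549755813888, P(S=-14)=36804946455/274877906944, P(S=-12)=208561363245/1099511627776, P(S=-10)=13904090883/68719476736, P(S=-8)=23173484805/137438953472, P(S=-6)=7724494935/68719476736, P(S=-4)=33472811385/549755813888, P(S=-2)=3719201265/137438953472, P(S=0)=2727414261/274877906944, P(S=2)=413244585/137438953472, P(S=4)=413244585/549755813888, P(S=6)=10596015/68719476736, P(S=8)=3532005/137438953472, P(S=10)=235467/68719476736, P(S=12)=392445/1099511627776, P(S=14)=7695/274877906944, P(S=16)=855/549755813888, P(S=18)=15/274877906944, P(S=20)=1/1099511627776
E[|S_20|] = Σ_m |m|·P(S_20=m) = 688595264765/68719476736

Answer: 688595264765/68719476736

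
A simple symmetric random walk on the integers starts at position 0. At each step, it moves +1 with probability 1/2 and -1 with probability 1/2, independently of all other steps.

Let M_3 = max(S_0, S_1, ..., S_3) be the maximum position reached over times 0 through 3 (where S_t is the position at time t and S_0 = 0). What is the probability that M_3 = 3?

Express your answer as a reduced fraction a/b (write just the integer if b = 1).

Let M_3 = max(S_0,...,S_3). Use the reflection principle: for j ≥ 1, #{paths with M_3 ≥ j} = #{S_3 ≥ j} + #{S_3 ≥ j+1}.
By reflection, #{M_3 ≥ 3} = #{S_3 ≥ 3} + #{S_3 ≥ 4} = 1 + 0 = 1.
#{M_3 ≥ 4} = #{S_3 ≥ 4} + #{S_3 ≥ 5} = 0 + 0 = 0.
#{M_3 = 3} = 1 - 0 = 1.
P(M_3 = 3) = 1/8 = 1/8

Answer: 1/8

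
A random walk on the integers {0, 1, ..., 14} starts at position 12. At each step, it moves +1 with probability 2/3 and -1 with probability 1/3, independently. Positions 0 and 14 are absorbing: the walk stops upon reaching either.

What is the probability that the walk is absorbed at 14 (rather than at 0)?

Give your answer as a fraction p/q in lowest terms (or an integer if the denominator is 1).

Answer: 5460/5461

Derivation:
Biased walk: p = 2/3, q = 1/3, r = q/p = 1/2
Gambler's ruin: P(hit 14 before 0 | start at 12) = (1 - r^a)/(1 - r^N)
r^12 = 1/4096; r^14 = 1/16384
P = (1 - 1/4096) / (1 - 1/16384) = 4095/4096 / 16383/16384 = 5460/5461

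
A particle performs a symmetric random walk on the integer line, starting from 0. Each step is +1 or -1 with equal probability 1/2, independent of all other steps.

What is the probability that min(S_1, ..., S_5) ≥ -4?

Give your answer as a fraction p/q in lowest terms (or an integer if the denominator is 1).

Answer: 31/32

Derivation:
Let f(t,s) = #length-t paths at position s with S_1..S_t all ≥ -4.
f(t,s) = f(t-1,s-1) + f(t-1,s+1) for s ≥ -4; f(t,s) = 0 for s < -4.
t=0: f(0,0)=1
t=1: f(1,-1)=1 f(1,1)=1
t=2: f(2,-2)=1 f(2,0)=2 f(2,2)=1
t=3: f(3,-3)=1 f(3,-1)=3 f(3,1)=3 f(3,3)=1
t=4: f(4,-4)=1 f(4,-2)=4 f(4,0)=6 f(4,2)=4 f(4,4)=1
t=5: f(5,-3)=5 f(5,-1)=10 f(5,1)=10 f(5,3)=5 f(5,5)=1
Σ_s f(5,s) = 31
P = 31/32 = 31/32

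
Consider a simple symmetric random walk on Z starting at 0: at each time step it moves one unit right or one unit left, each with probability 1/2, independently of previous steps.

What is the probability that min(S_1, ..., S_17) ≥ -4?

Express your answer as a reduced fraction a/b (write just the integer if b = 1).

Answer: 24973/32768

Derivation:
Let f(t,s) = #length-t paths at position s with S_1..S_t all ≥ -4.
f(t,s) = f(t-1,s-1) + f(t-1,s+1) for s ≥ -4; f(t,s) = 0 for s < -4.
t=0: f(0,0)=1
t=1: f(1,-1)=1 f(1,1)=1
t=2: f(2,-2)=1 f(2,0)=2 f(2,2)=1
t=3: f(3,-3)=1 f(3,-1)=3 f(3,1)=3 f(3,3)=1
t=4: f(4,-4)=1 f(4,-2)=4 f(4,0)=6 f(4,2)=4 f(4,4)=1
t=5: f(5,-3)=5 f(5,-1)=10 f(5,1)=10 f(5,3)=5 f(5,5)=1
t=6: f(6,-4)=5 f(6,-2)=15 f(6,0)=20 f(6,2)=15 f(6,4)=6 f(6,6)=1
t=7: f(7,-3)=20 f(7,-1)=35 f(7,1)=35 f(7,3)=21 f(7,5)=7 f(7,7)=1
t=8: f(8,-4)=20 f(8,-2)=55 f(8,0)=70 f(8,2)=56 f(8,4)=28 f(8,6)=8 f(8,8)=1
t=9: f(9,-3)=75 f(9,-1)=125 f(9,1)=126 f(9,3)=84 f(9,5)=36 f(9,7)=9 f(9,9)=1
t=10: f(10,-4)=75 f(10,-2)=200 f(10,0)=251 f(10,2)=210 f(10,4)=120 f(10,6)=45 f(10,8)=10 f(10,10)=1
t=11: f(11,-3)=275 f(11,-1)=451 f(11,1)=461 f(11,3)=330 f(11,5)=165 f(11,7)=55 f(11,9)=11 f(11,11)=1
t=12: f(12,-4)=275 f(12,-2)=726 f(12,0)=912 f(12,2)=791 f(12,4)=495 f(12,6)=220 f(12,8)=66 f(12,10)=12 f(12,12)=1
t=13: f(13,-3)=1001 f(13,-1)=1638 f(13,1)=1703 f(13,3)=1286 f(13,5)=715 f(13,7)=286 f(13,9)=78 f(13,11)=13 f(13,13)=1
t=14: f(14,-4)=1001 f(14,-2)=2639 f(14,0)=3341 f(14,2)=2989 f(14,4)=2001 f(14,6)=1001 f(14,8)=364 f(14,10)=91 f(14,12)=14 f(14,14)=1
t=15: f(15,-3)=3640 f(15,-1)=5980 f(15,1)=6330 f(15,3)=4990 f(15,5)=3002 f(15,7)=1365 f(15,9)=455 f(15,11)=105 f(15,13)=15 f(15,15)=1
t=16: f(16,-4)=3640 f(16,-2)=9620 f(16,0)=12310 f(16,2)=11320 f(16,4)=7992 f(16,6)=4367 f(16,8)=1820 f(16,10)=560 f(16,12)=120 f(16,14)=16 f(16,16)=1
t=17: f(17,-3)=13260 f(17,-1)=21930 f(17,1)=23630 f(17,3)=19312 f(17,5)=12359 f(17,7)=6187 f(17,9)=2380 f(17,11)=680 f(17,13)=136 f(17,15)=17 f(17,17)=1
Σ_s f(17,s) = 99892
P = 99892/131072 = 24973/32768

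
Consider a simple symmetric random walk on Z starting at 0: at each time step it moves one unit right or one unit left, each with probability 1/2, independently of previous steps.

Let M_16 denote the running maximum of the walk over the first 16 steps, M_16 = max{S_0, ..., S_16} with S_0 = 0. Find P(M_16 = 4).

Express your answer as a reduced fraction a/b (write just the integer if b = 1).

Answer: 1001/8192

Derivation:
Let M_16 = max(S_0,...,S_16). Use the reflection principle: for j ≥ 1, #{paths with M_16 ≥ j} = #{S_16 ≥ j} + #{S_16 ≥ j+1}.
By reflection, #{M_16 ≥ 4} = #{S_16 ≥ 4} + #{S_16 ≥ 5} = 14893 + 6885 = 21778.
#{M_16 ≥ 5} = #{S_16 ≥ 5} + #{S_16 ≥ 6} = 6885 + 6885 = 13770.
#{M_16 = 4} = 21778 - 13770 = 8008.
P(M_16 = 4) = 8008/65536 = 1001/8192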